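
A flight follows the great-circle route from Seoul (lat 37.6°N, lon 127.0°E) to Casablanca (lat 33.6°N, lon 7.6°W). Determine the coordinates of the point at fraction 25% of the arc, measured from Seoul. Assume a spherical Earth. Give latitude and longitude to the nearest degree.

Write both endpoints as unit vectors p₁, p₂ with components (cos φ cos λ, cos φ sin λ, sin φ).
The central angle between the endpoints is δ = arccos(p₁·p₂) ≈ 1.697 rad (97.2°).
Interpolate at f = 0.25 with slerp weights a = sin((1−f)δ)/sin δ ≈ 0.964, b = sin(fδ)/sin δ ≈ 0.415.
p = a·p₁ + b·p₂ ≈ (-0.117, 0.564, 0.817); φ = arcsin(p_z) ≈ 54.83°, λ = atan2(p_y, p_x) ≈ 101.71°.

≈ lat 55°N, lon 102°E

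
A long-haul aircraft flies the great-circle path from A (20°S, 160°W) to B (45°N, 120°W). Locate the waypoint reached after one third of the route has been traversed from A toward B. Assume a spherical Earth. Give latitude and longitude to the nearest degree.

Convert each endpoint to a unit vector on the sphere (x = cos φ cos λ, y = cos φ sin λ, z = sin φ).
The central angle between the endpoints is δ = arccos(p₁·p₂) ≈ 1.300 rad (74.5°).
Interpolate at f = 1/3 with slerp weights a = sin((1−f)δ)/sin δ ≈ 0.791, b = sin(fδ)/sin δ ≈ 0.436.
p = a·p₁ + b·p₂ ≈ (-0.853, -0.521, 0.038); φ = arcsin(p_z) ≈ 2.16°, λ = atan2(p_y, p_x) ≈ -148.57°.

≈ (2°N, 149°W)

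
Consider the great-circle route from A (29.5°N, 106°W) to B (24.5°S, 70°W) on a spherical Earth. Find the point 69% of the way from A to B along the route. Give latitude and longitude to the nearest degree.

≈ (8°S, 81°W)

Convert each endpoint to a unit vector on the sphere (x = cos φ cos λ, y = cos φ sin λ, z = sin φ).
The central angle between the endpoints is δ = arccos(p₁·p₂) ≈ 1.119 rad (64.1°).
Interpolate at f = 0.69 with slerp weights a = sin((1−f)δ)/sin δ ≈ 0.378, b = sin(fδ)/sin δ ≈ 0.775.
p = a·p₁ + b·p₂ ≈ (0.151, -0.979, -0.135); φ = arcsin(p_z) ≈ -7.79°, λ = atan2(p_y, p_x) ≈ -81.25°.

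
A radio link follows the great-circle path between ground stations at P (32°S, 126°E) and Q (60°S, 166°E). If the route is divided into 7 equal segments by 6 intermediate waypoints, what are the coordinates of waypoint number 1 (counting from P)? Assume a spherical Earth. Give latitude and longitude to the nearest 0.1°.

≈ (36.6°S, 129.5°E)

Convert each endpoint to a unit vector on the sphere (x = cos φ cos λ, y = cos φ sin λ, z = sin φ).
The central angle between the endpoints is δ = arccos(p₁·p₂) ≈ 0.670 rad (38.4°).
Interpolate at f = 1/7 with slerp weights a = sin((1−f)δ)/sin δ ≈ 0.875, b = sin(fδ)/sin δ ≈ 0.154.
p = a·p₁ + b·p₂ ≈ (-0.511, 0.619, -0.597); φ = arcsin(p_z) ≈ -36.65°, λ = atan2(p_y, p_x) ≈ 129.53°.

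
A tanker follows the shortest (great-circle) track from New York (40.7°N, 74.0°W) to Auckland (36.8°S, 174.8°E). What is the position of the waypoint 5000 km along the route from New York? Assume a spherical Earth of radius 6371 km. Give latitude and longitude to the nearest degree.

Convert each endpoint to a unit vector on the sphere (x = cos φ cos λ, y = cos φ sin λ, z = sin φ).
The central angle between the endpoints is δ = arccos(p₁·p₂) ≈ 2.227 rad (127.6°). The total great-circle distance is δ·R ≈ 2.227 × 6371 ≈ 14189 km, so the target fraction is f = 5000/14189 ≈ 0.352.
Interpolate at f ≈ 0.352 with slerp weights a = sin((1−f)δ)/sin δ ≈ 1.252, b = sin(fδ)/sin δ ≈ 0.892.
p = a·p₁ + b·p₂ ≈ (-0.450, -0.848, 0.282); φ = arcsin(p_z) ≈ 16.38°, λ = atan2(p_y, p_x) ≈ -117.95°.

≈ (16°N, 118°W)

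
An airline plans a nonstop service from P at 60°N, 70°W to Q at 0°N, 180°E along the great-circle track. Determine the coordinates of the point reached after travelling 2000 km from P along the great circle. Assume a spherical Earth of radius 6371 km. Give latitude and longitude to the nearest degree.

Write both endpoints as unit vectors p₁, p₂ with components (cos φ cos λ, cos φ sin λ, sin φ).
The central angle between the endpoints is δ = arccos(p₁·p₂) ≈ 1.743 rad (99.8°). The total great-circle distance is δ·R ≈ 1.743 × 6371 ≈ 11102 km, so the target fraction is f = 2000/11102 ≈ 0.180.
Interpolate at f ≈ 0.180 with slerp weights a = sin((1−f)δ)/sin δ ≈ 1.005, b = sin(fδ)/sin δ ≈ 0.313.
p = a·p₁ + b·p₂ ≈ (-0.142, -0.472, 0.870); φ = arcsin(p_z) ≈ 60.47°, λ = atan2(p_y, p_x) ≈ -106.70°.

≈ 60°N, 107°W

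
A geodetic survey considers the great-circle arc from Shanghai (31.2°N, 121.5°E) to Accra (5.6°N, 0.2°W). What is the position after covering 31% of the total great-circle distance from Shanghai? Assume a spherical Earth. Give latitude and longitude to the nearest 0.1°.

≈ 37.9°N, 79.2°E

Convert each endpoint to a unit vector on the sphere (x = cos φ cos λ, y = cos φ sin λ, z = sin φ).
The central angle between the endpoints is δ = arccos(p₁·p₂) ≈ 1.979 rad (113.4°).
Interpolate at f = 0.31 with slerp weights a = sin((1−f)δ)/sin δ ≈ 1.067, b = sin(fδ)/sin δ ≈ 0.627.
p = a·p₁ + b·p₂ ≈ (0.147, 0.776, 0.614); φ = arcsin(p_z) ≈ 37.86°, λ = atan2(p_y, p_x) ≈ 79.23°.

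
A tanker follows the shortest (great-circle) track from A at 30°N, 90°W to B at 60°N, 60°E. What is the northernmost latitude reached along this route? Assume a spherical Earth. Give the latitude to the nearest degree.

The great circle lies in the plane with unit normal n̂ = (p₁ × p₂)/|p₁ × p₂|.
Here n̂_z ≈ +0.217; the vertex latitude is φ_max = arccos|n̂_z| ≈ 77.5°.

≈ 77°N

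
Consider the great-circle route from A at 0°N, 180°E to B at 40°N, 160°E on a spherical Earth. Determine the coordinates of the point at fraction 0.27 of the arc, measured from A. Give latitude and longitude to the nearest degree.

Convert each endpoint to a unit vector on the sphere (x = cos φ cos λ, y = cos φ sin λ, z = sin φ).
The central angle between the endpoints is δ = arccos(p₁·p₂) ≈ 0.767 rad (44.0°).
Interpolate at f = 0.27 with slerp weights a = sin((1−f)δ)/sin δ ≈ 0.765, b = sin(fδ)/sin δ ≈ 0.296.
p = a·p₁ + b·p₂ ≈ (-0.979, 0.078, 0.190); φ = arcsin(p_z) ≈ 10.98°, λ = atan2(p_y, p_x) ≈ 175.46°.

≈ 11°N, 175°E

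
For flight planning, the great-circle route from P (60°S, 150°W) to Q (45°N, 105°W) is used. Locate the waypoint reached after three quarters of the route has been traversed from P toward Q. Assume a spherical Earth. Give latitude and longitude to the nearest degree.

Write both endpoints as unit vectors p₁, p₂ with components (cos φ cos λ, cos φ sin λ, sin φ).
The central angle between the endpoints is δ = arccos(p₁·p₂) ≈ 1.942 rad (111.2°).
Interpolate at f = 3/4 with slerp weights a = sin((1−f)δ)/sin δ ≈ 0.501, b = sin(fδ)/sin δ ≈ 1.066.
p = a·p₁ + b·p₂ ≈ (-0.412, -0.853, 0.320); φ = arcsin(p_z) ≈ 18.67°, λ = atan2(p_y, p_x) ≈ -115.77°.

≈ (19°N, 116°W)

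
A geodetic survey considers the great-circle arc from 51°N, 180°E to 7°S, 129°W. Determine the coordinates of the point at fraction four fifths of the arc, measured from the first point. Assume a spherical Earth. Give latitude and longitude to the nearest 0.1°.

Convert each endpoint to a unit vector on the sphere (x = cos φ cos λ, y = cos φ sin λ, z = sin φ).
The central angle between the endpoints is δ = arccos(p₁·p₂) ≈ 1.268 rad (72.6°).
Interpolate at f = 4/5 with slerp weights a = sin((1−f)δ)/sin δ ≈ 0.263, b = sin(fδ)/sin δ ≈ 0.890.
p = a·p₁ + b·p₂ ≈ (-0.721, -0.686, 0.096); φ = arcsin(p_z) ≈ 5.50°, λ = atan2(p_y, p_x) ≈ -136.42°.

≈ 5.5°N, 136.4°W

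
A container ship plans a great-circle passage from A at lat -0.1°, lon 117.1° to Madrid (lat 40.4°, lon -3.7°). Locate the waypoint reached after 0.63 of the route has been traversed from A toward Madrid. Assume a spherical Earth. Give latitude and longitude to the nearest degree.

≈ lat 42°, lon 53°

Write both endpoints as unit vectors p₁, p₂ with components (cos φ cos λ, cos φ sin λ, sin φ).
The central angle between the endpoints is δ = arccos(p₁·p₂) ≈ 1.973 rad (113.0°).
Interpolate at f = 0.63 with slerp weights a = sin((1−f)δ)/sin δ ≈ 0.724, b = sin(fδ)/sin δ ≈ 1.029.
p = a·p₁ + b·p₂ ≈ (0.452, 0.594, 0.665); φ = arcsin(p_z) ≈ 41.71°, λ = atan2(p_y, p_x) ≈ 52.77°.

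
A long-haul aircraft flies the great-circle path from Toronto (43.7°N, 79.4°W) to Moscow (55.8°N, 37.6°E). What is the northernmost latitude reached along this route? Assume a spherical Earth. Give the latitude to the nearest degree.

The great circle lies in the plane with unit normal n̂ = (p₁ × p₂)/|p₁ × p₂|.
Here n̂_z ≈ +0.393; the vertex latitude is φ_max = arccos|n̂_z| ≈ 66.9°.
Check via Clairaut: cos φ_max = |cos φ₁| · sin C = cos(43.7°)·sin(32.9°) ≈ 0.393, again giving ≈ 66.9°.

≈ 67°N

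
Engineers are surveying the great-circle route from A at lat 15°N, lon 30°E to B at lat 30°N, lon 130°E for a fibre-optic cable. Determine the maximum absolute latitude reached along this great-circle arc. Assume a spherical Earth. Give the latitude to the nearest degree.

≈ 35°N

The great circle lies in the plane with unit normal n̂ = (p₁ × p₂)/|p₁ × p₂|.
Here n̂_z ≈ +0.824; the vertex latitude is φ_max = arccos|n̂_z| ≈ 34.5°.
Check via Clairaut: cos φ_max = |cos φ₁| · sin C = cos(15.0°)·sin(58.5°) ≈ 0.824, again giving ≈ 34.5°.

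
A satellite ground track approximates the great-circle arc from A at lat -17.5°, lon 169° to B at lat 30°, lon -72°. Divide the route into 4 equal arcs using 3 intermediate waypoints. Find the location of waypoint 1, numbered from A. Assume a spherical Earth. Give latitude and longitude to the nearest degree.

≈ lat -3°, lon -163°

Write both endpoints as unit vectors p₁, p₂ with components (cos φ cos λ, cos φ sin λ, sin φ).
The central angle between the endpoints is δ = arccos(p₁·p₂) ≈ 2.154 rad (123.4°).
Interpolate at f = 1/4 with slerp weights a = sin((1−f)δ)/sin δ ≈ 1.197, b = sin(fδ)/sin δ ≈ 0.614.
p = a·p₁ + b·p₂ ≈ (-0.956, -0.288, -0.053); φ = arcsin(p_z) ≈ -3.02°, λ = atan2(p_y, p_x) ≈ -163.22°.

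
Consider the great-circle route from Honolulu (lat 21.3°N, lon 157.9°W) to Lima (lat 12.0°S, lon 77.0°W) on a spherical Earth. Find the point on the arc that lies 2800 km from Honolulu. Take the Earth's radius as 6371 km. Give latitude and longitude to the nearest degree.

Write both endpoints as unit vectors p₁, p₂ with components (cos φ cos λ, cos φ sin λ, sin φ).
The central angle between the endpoints is δ = arccos(p₁·p₂) ≈ 1.502 rad (86.1°). The total great-circle distance is δ·R ≈ 1.502 × 6371 ≈ 9570 km, so the target fraction is f = 2800/9570 ≈ 0.293.
Interpolate at f ≈ 0.293 with slerp weights a = sin((1−f)δ)/sin δ ≈ 0.876, b = sin(fδ)/sin δ ≈ 0.426.
p = a·p₁ + b·p₂ ≈ (-0.662, -0.713, 0.229); φ = arcsin(p_z) ≈ 13.26°, λ = atan2(p_y, p_x) ≈ -132.86°.

≈ lat 13°N, lon 133°W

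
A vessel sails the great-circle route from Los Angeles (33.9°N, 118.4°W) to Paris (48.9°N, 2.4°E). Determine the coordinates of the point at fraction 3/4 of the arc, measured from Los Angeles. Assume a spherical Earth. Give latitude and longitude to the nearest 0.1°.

≈ (59.9°N, 27.8°W)

Convert each endpoint to a unit vector on the sphere (x = cos φ cos λ, y = cos φ sin λ, z = sin φ).
The central angle between the endpoints is δ = arccos(p₁·p₂) ≈ 1.429 rad (81.9°).
Interpolate at f = 3/4 with slerp weights a = sin((1−f)δ)/sin δ ≈ 0.353, b = sin(fδ)/sin δ ≈ 0.887.
p = a·p₁ + b·p₂ ≈ (0.443, -0.234, 0.866); φ = arcsin(p_z) ≈ 59.94°, λ = atan2(p_y, p_x) ≈ -27.79°.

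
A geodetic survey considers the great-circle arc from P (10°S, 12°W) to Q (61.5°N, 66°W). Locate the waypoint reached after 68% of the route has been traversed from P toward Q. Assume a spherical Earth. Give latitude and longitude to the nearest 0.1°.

Write both endpoints as unit vectors p₁, p₂ with components (cos φ cos λ, cos φ sin λ, sin φ).
The central angle between the endpoints is δ = arccos(p₁·p₂) ≈ 1.447 rad (82.9°).
Interpolate at f = 0.68 with slerp weights a = sin((1−f)δ)/sin δ ≈ 0.450, b = sin(fδ)/sin δ ≈ 0.839.
p = a·p₁ + b·p₂ ≈ (0.596, -0.458, 0.659); φ = arcsin(p_z) ≈ 41.24°, λ = atan2(p_y, p_x) ≈ -37.52°.

≈ (41.2°N, 37.5°W)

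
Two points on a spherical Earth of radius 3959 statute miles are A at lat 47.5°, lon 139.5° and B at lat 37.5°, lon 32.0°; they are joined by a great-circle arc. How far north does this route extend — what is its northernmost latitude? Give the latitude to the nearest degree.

The great circle lies in the plane with unit normal n̂ = (p₁ × p₂)/|p₁ × p₂|.
Here n̂_z ≈ -0.534; the vertex latitude is φ_max = arccos|n̂_z| ≈ 57.7°.
Check via Clairaut: cos φ_max = |cos φ₁| · sin C = cos(47.5°)·sin(52.2°) ≈ 0.534, again giving ≈ 57.7°.

≈ 58°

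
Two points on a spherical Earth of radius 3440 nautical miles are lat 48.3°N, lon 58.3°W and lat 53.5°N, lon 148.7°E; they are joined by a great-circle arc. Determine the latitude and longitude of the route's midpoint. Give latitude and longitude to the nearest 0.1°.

≈ lat 79.0°N, lon 121.7°W

The haversine formula gives a central angle δ ≈ 1.321 rad (75.7°) between the endpoints.
Interpolate at f = 1/2 with slerp weights a = sin((1−f)δ)/sin δ ≈ 0.633, b = sin(fδ)/sin δ ≈ 0.633.
p = a·p₁ + b·p₂ ≈ (-0.100, -0.163, 0.982); φ = arcsin(p_z) ≈ 78.98°, λ = atan2(p_y, p_x) ≈ -121.70°.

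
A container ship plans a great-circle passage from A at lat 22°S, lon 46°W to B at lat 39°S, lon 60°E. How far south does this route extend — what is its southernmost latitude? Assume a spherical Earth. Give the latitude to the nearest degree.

≈ 46°S

The great circle lies in the plane with unit normal n̂ = (p₁ × p₂)/|p₁ × p₂|.
Here n̂_z ≈ +0.693; the vertex latitude is φ_max = arccos|n̂_z| ≈ 46.1°.
Check via Clairaut: cos φ_max = |cos φ₁| · sin C = cos(22.0°)·sin(131.6°) ≈ 0.693, again giving ≈ 46.1°.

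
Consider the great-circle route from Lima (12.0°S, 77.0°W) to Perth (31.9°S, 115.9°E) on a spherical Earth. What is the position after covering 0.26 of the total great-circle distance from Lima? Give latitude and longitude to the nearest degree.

The haversine formula gives a central angle δ ≈ 2.346 rad (134.4°) between the endpoints.
Interpolate at f = 0.26 with slerp weights a = sin((1−f)δ)/sin δ ≈ 1.380, b = sin(fδ)/sin δ ≈ 0.802.
p = a·p₁ + b·p₂ ≈ (0.007, -0.704, -0.711); φ = arcsin(p_z) ≈ -45.28°, λ = atan2(p_y, p_x) ≈ -89.47°.

≈ 45°S, 89°W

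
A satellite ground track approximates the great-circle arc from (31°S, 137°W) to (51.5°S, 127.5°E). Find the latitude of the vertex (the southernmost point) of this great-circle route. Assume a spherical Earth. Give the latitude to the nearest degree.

The great circle lies in the plane with unit normal n̂ = (p₁ × p₂)/|p₁ × p₂|.
Here n̂_z ≈ -0.567; the vertex latitude is φ_max = arccos|n̂_z| ≈ 55.4°.

≈ 55°S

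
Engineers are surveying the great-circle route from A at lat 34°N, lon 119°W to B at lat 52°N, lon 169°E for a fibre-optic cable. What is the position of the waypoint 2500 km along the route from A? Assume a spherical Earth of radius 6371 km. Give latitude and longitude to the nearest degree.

Write both endpoints as unit vectors p₁, p₂ with components (cos φ cos λ, cos φ sin λ, sin φ).
The central angle between the endpoints is δ = arccos(p₁·p₂) ≈ 0.929 rad (53.2°). The total great-circle distance is δ·R ≈ 0.929 × 6371 ≈ 5921 km, so the target fraction is f = 2500/5921 ≈ 0.422.
Interpolate at f ≈ 0.422 with slerp weights a = sin((1−f)δ)/sin δ ≈ 0.638, b = sin(fδ)/sin δ ≈ 0.477.
p = a·p₁ + b·p₂ ≈ (-0.545, -0.407, 0.733); φ = arcsin(p_z) ≈ 47.15°, λ = atan2(p_y, p_x) ≈ -143.26°.

≈ lat 47°N, lon 143°W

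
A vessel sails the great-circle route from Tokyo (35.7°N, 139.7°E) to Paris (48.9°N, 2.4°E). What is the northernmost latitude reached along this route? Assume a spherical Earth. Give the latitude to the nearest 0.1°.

≈ 68.7°N

The great circle lies in the plane with unit normal n̂ = (p₁ × p₂)/|p₁ × p₂|.
Here n̂_z ≈ -0.362; the vertex latitude is φ_max = arccos|n̂_z| ≈ 68.7°.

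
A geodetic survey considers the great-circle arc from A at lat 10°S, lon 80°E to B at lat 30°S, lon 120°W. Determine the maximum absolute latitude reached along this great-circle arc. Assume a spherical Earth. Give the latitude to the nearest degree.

The great circle lies in the plane with unit normal n̂ = (p₁ × p₂)/|p₁ × p₂|.
Here n̂_z ≈ +0.417; the vertex latitude is φ_max = arccos|n̂_z| ≈ 65.4°.
Check via Clairaut: cos φ_max = |cos φ₁| · sin C = cos(10.0°)·sin(154.9°) ≈ 0.417, again giving ≈ 65.4°.

≈ 65°S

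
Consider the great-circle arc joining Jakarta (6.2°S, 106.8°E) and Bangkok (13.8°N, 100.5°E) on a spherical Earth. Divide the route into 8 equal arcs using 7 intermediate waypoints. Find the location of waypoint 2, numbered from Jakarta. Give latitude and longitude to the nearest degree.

≈ (1°S, 105°E)

From cos δ = sin φ₁ sin φ₂ + cos φ₁ cos φ₂ cos Δλ, the central angle is δ ≈ 0.366 rad (21.0°).
Interpolate at f = 2/8 with slerp weights a = sin((1−f)δ)/sin δ ≈ 0.757, b = sin(fδ)/sin δ ≈ 0.255.
p = a·p₁ + b·p₂ ≈ (-0.263, 0.965, -0.021); φ = arcsin(p_z) ≈ -1.20°, λ = atan2(p_y, p_x) ≈ 105.24°.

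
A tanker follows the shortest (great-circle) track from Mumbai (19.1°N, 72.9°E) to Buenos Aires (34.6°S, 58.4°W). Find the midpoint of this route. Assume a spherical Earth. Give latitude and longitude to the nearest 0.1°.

≈ 18.1°S, 15.9°E

Convert each endpoint to a unit vector on the sphere (x = cos φ cos λ, y = cos φ sin λ, z = sin φ).
The central angle between the endpoints is δ = arccos(p₁·p₂) ≈ 2.345 rad (134.4°).
Interpolate at f = 1/2 with slerp weights a = sin((1−f)δ)/sin δ ≈ 1.289, b = sin(fδ)/sin δ ≈ 1.289.
p = a·p₁ + b·p₂ ≈ (0.914, 0.261, -0.310); φ = arcsin(p_z) ≈ -18.07°, λ = atan2(p_y, p_x) ≈ 15.91°.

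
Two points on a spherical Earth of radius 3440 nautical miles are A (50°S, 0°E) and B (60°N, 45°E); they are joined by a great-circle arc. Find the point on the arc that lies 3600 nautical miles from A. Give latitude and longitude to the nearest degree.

≈ (7°N, 20°E)

Write both endpoints as unit vectors p₁, p₂ with components (cos φ cos λ, cos φ sin λ, sin φ).
The central angle between the endpoints is δ = arccos(p₁·p₂) ≈ 2.022 rad (115.9°). The total great-circle distance is δ·R ≈ 2.022 × 3440 ≈ 6956 nmi, so the target fraction is f = 3600/6956 ≈ 0.518.
Interpolate at f ≈ 0.518 with slerp weights a = sin((1−f)δ)/sin δ ≈ 0.920, b = sin(fδ)/sin δ ≈ 0.962.
p = a·p₁ + b·p₂ ≈ (0.932, 0.340, 0.128); φ = arcsin(p_z) ≈ 7.37°, λ = atan2(p_y, p_x) ≈ 20.06°.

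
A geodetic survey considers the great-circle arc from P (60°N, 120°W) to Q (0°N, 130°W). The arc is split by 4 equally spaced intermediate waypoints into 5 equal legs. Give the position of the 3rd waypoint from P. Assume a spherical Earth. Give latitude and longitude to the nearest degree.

≈ (24°N, 127°W)

Write both endpoints as unit vectors p₁, p₂ with components (cos φ cos λ, cos φ sin λ, sin φ).
The central angle between the endpoints is δ = arccos(p₁·p₂) ≈ 1.056 rad (60.5°).
Interpolate at f = 3/5 with slerp weights a = sin((1−f)δ)/sin δ ≈ 0.471, b = sin(fδ)/sin δ ≈ 0.680.
p = a·p₁ + b·p₂ ≈ (-0.555, -0.725, 0.408); φ = arcsin(p_z) ≈ 24.07°, λ = atan2(p_y, p_x) ≈ -127.43°.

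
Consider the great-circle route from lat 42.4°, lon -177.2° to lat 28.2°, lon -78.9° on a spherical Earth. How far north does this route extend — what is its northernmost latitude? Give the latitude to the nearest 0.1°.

The great circle lies in the plane with unit normal n̂ = (p₁ × p₂)/|p₁ × p₂|.
Here n̂_z ≈ +0.661; the vertex latitude is φ_max = arccos|n̂_z| ≈ 48.6°.
Check via Clairaut: cos φ_max = |cos φ₁| · sin C = cos(42.4°)·sin(63.5°) ≈ 0.661, again giving ≈ 48.6°.

≈ 48.6°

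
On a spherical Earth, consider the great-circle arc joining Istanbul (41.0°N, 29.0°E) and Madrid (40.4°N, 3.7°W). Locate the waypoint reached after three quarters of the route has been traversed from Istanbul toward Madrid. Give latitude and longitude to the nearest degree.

≈ 41°N, 4°E

Write both endpoints as unit vectors p₁, p₂ with components (cos φ cos λ, cos φ sin λ, sin φ).
The central angle between the endpoints is δ = arccos(p₁·p₂) ≈ 0.430 rad (24.7°).
Interpolate at f = 3/4 with slerp weights a = sin((1−f)δ)/sin δ ≈ 0.257, b = sin(fδ)/sin δ ≈ 0.760.
p = a·p₁ + b·p₂ ≈ (0.748, 0.057, 0.662); φ = arcsin(p_z) ≈ 41.42°, λ = atan2(p_y, p_x) ≈ 4.35°.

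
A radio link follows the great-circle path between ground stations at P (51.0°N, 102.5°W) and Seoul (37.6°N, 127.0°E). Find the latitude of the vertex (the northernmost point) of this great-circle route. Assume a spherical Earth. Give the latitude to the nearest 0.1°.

The great circle lies in the plane with unit normal n̂ = (p₁ × p₂)/|p₁ × p₂|.
Here n̂_z ≈ -0.384; the vertex latitude is φ_max = arccos|n̂_z| ≈ 67.4°.

≈ 67.4°N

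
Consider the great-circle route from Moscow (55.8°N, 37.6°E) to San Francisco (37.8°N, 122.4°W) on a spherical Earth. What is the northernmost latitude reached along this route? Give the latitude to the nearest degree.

≈ 81°N

The great circle lies in the plane with unit normal n̂ = (p₁ × p₂)/|p₁ × p₂|.
Here n̂_z ≈ -0.153; the vertex latitude is φ_max = arccos|n̂_z| ≈ 81.2°.
Check via Clairaut: cos φ_max = |cos φ₁| · sin C = cos(55.8°)·sin(15.7°) ≈ 0.153, again giving ≈ 81.2°.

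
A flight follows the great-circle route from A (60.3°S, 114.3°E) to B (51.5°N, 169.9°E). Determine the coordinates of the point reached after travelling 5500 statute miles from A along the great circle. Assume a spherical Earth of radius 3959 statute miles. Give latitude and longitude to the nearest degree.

≈ (14°N, 151°E)

Write both endpoints as unit vectors p₁, p₂ with components (cos φ cos λ, cos φ sin λ, sin φ).
The central angle between the endpoints is δ = arccos(p₁·p₂) ≈ 2.101 rad (120.4°). The total great-circle distance is δ·R ≈ 2.101 × 3959 ≈ 8317 mi, so the target fraction is f = 5500/8317 ≈ 0.661.
Interpolate at f ≈ 0.661 with slerp weights a = sin((1−f)δ)/sin δ ≈ 0.757, b = sin(fδ)/sin δ ≈ 1.140.
p = a·p₁ + b·p₂ ≈ (-0.853, 0.466, 0.235); φ = arcsin(p_z) ≈ 13.57°, λ = atan2(p_y, p_x) ≈ 151.34°.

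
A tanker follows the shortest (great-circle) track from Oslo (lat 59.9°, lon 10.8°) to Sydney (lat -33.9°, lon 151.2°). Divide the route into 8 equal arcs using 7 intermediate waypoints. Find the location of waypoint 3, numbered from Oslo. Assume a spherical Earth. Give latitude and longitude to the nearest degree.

Convert each endpoint to a unit vector on the sphere (x = cos φ cos λ, y = cos φ sin λ, z = sin φ).
The central angle between the endpoints is δ = arccos(p₁·p₂) ≈ 2.504 rad (143.4°).
Interpolate at f = 3/8 with slerp weights a = sin((1−f)δ)/sin δ ≈ 1.679, b = sin(fδ)/sin δ ≈ 1.355.
p = a·p₁ + b·p₂ ≈ (-0.158, 0.699, 0.697); φ = arcsin(p_z) ≈ 44.18°, λ = atan2(p_y, p_x) ≈ 102.75°.

≈ lat 44°, lon 103°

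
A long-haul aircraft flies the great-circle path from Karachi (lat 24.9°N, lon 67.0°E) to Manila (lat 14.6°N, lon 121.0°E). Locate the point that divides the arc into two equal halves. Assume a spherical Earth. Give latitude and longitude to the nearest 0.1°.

≈ lat 21.9°N, lon 94.9°E

Convert each endpoint to a unit vector on the sphere (x = cos φ cos λ, y = cos φ sin λ, z = sin φ).
The central angle between the endpoints is δ = arccos(p₁·p₂) ≈ 0.899 rad (51.5°).
Interpolate at f = 1/2 with slerp weights a = sin((1−f)δ)/sin δ ≈ 0.555, b = sin(fδ)/sin δ ≈ 0.555.
p = a·p₁ + b·p₂ ≈ (-0.080, 0.924, 0.374); φ = arcsin(p_z) ≈ 21.94°, λ = atan2(p_y, p_x) ≈ 94.94°.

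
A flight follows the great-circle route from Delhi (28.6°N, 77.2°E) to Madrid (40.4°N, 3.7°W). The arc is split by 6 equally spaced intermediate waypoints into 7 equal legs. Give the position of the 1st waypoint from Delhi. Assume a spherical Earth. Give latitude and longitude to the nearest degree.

From cos δ = sin φ₁ sin φ₂ + cos φ₁ cos φ₂ cos Δλ, the central angle is δ ≈ 1.142 rad (65.4°).
Interpolate at f = 1/7 with slerp weights a = sin((1−f)δ)/sin δ ≈ 0.912, b = sin(fδ)/sin δ ≈ 0.179.
p = a·p₁ + b·p₂ ≈ (0.313, 0.772, 0.553); φ = arcsin(p_z) ≈ 33.54°, λ = atan2(p_y, p_x) ≈ 67.93°.

≈ 34°N, 68°E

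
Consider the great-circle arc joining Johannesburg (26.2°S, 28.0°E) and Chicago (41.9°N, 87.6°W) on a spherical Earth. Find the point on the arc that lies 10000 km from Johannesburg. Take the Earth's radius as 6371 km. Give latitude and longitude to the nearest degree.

≈ (30°N, 45°W)

From cos δ = sin φ₁ sin φ₂ + cos φ₁ cos φ₂ cos Δλ, the central angle is δ ≈ 2.194 rad (125.7°). The total great-circle distance is δ·R ≈ 2.194 × 6371 ≈ 13976 km, so the target fraction is f = 10000/13976 ≈ 0.716.
Interpolate at f ≈ 0.716 with slerp weights a = sin((1−f)δ)/sin δ ≈ 0.720, b = sin(fδ)/sin δ ≈ 1.231.
p = a·p₁ + b·p₂ ≈ (0.608, -0.613, 0.505); φ = arcsin(p_z) ≈ 30.31°, λ = atan2(p_y, p_x) ≈ -45.19°.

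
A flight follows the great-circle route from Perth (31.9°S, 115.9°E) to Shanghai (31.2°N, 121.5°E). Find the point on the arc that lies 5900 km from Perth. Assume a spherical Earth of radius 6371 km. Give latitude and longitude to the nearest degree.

≈ 21°N, 120°E

Write both endpoints as unit vectors p₁, p₂ with components (cos φ cos λ, cos φ sin λ, sin φ).
The central angle between the endpoints is δ = arccos(p₁·p₂) ≈ 1.105 rad (63.3°). The total great-circle distance is δ·R ≈ 1.105 × 6371 ≈ 7041 km, so the target fraction is f = 5900/7041 ≈ 0.838.
Interpolate at f ≈ 0.838 with slerp weights a = sin((1−f)δ)/sin δ ≈ 0.199, b = sin(fδ)/sin δ ≈ 0.894.
p = a·p₁ + b·p₂ ≈ (-0.474, 0.805, 0.358); φ = arcsin(p_z) ≈ 20.98°, λ = atan2(p_y, p_x) ≈ 120.49°.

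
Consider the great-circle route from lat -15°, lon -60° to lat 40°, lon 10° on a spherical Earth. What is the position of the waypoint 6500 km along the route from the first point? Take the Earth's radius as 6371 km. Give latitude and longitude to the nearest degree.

≈ lat 26°, lon -17°

The haversine formula gives a central angle δ ≈ 1.484 rad (85.0°) between the endpoints. The total great-circle distance is δ·R ≈ 1.484 × 6371 ≈ 9454 km, so the target fraction is f = 6500/9454 ≈ 0.688.
Interpolate at f ≈ 0.688 with slerp weights a = sin((1−f)δ)/sin δ ≈ 0.449, b = sin(fδ)/sin δ ≈ 0.855.
p = a·p₁ + b·p₂ ≈ (0.862, -0.262, 0.434); φ = arcsin(p_z) ≈ 25.70°, λ = atan2(p_y, p_x) ≈ -16.89°.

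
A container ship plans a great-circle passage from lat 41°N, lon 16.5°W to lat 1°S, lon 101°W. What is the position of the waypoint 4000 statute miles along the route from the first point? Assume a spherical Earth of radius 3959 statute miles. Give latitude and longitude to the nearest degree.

≈ lat 17°N, lon 79°W

Write both endpoints as unit vectors p₁, p₂ with components (cos φ cos λ, cos φ sin λ, sin φ).
The central angle between the endpoints is δ = arccos(p₁·p₂) ≈ 1.510 rad (86.5°). The total great-circle distance is δ·R ≈ 1.510 × 3959 ≈ 5978 mi, so the target fraction is f = 4000/5978 ≈ 0.669.
Interpolate at f ≈ 0.669 with slerp weights a = sin((1−f)δ)/sin δ ≈ 0.480, b = sin(fδ)/sin δ ≈ 0.849.
p = a·p₁ + b·p₂ ≈ (0.185, -0.936, 0.300); φ = arcsin(p_z) ≈ 17.46°, λ = atan2(p_y, p_x) ≈ -78.79°.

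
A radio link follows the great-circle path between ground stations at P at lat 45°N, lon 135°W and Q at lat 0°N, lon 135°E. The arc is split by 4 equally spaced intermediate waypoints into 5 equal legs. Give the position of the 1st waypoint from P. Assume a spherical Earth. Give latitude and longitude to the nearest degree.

Convert each endpoint to a unit vector on the sphere (x = cos φ cos λ, y = cos φ sin λ, z = sin φ).
The central angle between the endpoints is δ = arccos(p₁·p₂) ≈ 1.571 rad (90.0°).
Interpolate at f = 1/5 with slerp weights a = sin((1−f)δ)/sin δ ≈ 0.951, b = sin(fδ)/sin δ ≈ 0.309.
p = a·p₁ + b·p₂ ≈ (-0.694, -0.257, 0.672); φ = arcsin(p_z) ≈ 42.26°, λ = atan2(p_y, p_x) ≈ -159.68°.

≈ lat 42°N, lon 160°W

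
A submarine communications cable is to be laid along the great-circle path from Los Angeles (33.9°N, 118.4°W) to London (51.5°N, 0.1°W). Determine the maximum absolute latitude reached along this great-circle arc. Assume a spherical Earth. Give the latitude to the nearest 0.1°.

The great circle lies in the plane with unit normal n̂ = (p₁ × p₂)/|p₁ × p₂|.
Here n̂_z ≈ +0.464; the vertex latitude is φ_max = arccos|n̂_z| ≈ 62.4°.
Check via Clairaut: cos φ_max = |cos φ₁| · sin C = cos(33.9°)·sin(33.9°) ≈ 0.464, again giving ≈ 62.4°.

≈ 62.4°N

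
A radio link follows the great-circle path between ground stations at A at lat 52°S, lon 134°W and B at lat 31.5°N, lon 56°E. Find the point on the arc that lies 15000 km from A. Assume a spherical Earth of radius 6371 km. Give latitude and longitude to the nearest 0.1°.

Write both endpoints as unit vectors p₁, p₂ with components (cos φ cos λ, cos φ sin λ, sin φ).
The central angle between the endpoints is δ = arccos(p₁·p₂) ≈ 2.762 rad (158.2°). The total great-circle distance is δ·R ≈ 2.762 × 6371 ≈ 17595 km, so the target fraction is f = 15000/17595 ≈ 0.853.
Interpolate at f ≈ 0.853 with slerp weights a = sin((1−f)δ)/sin δ ≈ 1.068, b = sin(fδ)/sin δ ≈ 1.910.
p = a·p₁ + b·p₂ ≈ (0.454, 0.877, 0.156); φ = arcsin(p_z) ≈ 9.00°, λ = atan2(p_y, p_x) ≈ 62.64°.

≈ lat 9.0°N, lon 62.6°E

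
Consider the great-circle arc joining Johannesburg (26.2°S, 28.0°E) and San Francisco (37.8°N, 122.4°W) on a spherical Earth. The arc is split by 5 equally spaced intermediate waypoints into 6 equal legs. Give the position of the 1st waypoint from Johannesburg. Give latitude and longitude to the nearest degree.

≈ (11°S, 6°E)

Write both endpoints as unit vectors p₁, p₂ with components (cos φ cos λ, cos φ sin λ, sin φ).
The central angle between the endpoints is δ = arccos(p₁·p₂) ≈ 2.662 rad (152.5°).
Interpolate at f = 1/6 with slerp weights a = sin((1−f)δ)/sin δ ≈ 1.728, b = sin(fδ)/sin δ ≈ 0.930.
p = a·p₁ + b·p₂ ≈ (0.975, 0.108, -0.193); φ = arcsin(p_z) ≈ -11.13°, λ = atan2(p_y, p_x) ≈ 6.30°.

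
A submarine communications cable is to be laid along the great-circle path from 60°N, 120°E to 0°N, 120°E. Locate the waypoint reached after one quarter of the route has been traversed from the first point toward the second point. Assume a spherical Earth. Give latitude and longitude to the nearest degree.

Write both endpoints as unit vectors p₁, p₂ with components (cos φ cos λ, cos φ sin λ, sin φ).
The central angle between the endpoints is δ = arccos(p₁·p₂) ≈ 1.047 rad (60.0°).
Interpolate at f = 1/4 with slerp weights a = sin((1−f)δ)/sin δ ≈ 0.816, b = sin(fδ)/sin δ ≈ 0.299.
p = a·p₁ + b·p₂ ≈ (-0.354, 0.612, 0.707); φ = arcsin(p_z) ≈ 45.00°, λ = atan2(p_y, p_x) ≈ 120.00°.

≈ 45°N, 120°E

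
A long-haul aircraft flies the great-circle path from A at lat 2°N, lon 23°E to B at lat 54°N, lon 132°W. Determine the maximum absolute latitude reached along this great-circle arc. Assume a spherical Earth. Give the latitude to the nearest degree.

≈ 73°N

The great circle lies in the plane with unit normal n̂ = (p₁ × p₂)/|p₁ × p₂|.
Here n̂_z ≈ -0.287; the vertex latitude is φ_max = arccos|n̂_z| ≈ 73.3°.
Check via Clairaut: cos φ_max = |cos φ₁| · sin C = cos(2.0°)·sin(16.7°) ≈ 0.287, again giving ≈ 73.3°.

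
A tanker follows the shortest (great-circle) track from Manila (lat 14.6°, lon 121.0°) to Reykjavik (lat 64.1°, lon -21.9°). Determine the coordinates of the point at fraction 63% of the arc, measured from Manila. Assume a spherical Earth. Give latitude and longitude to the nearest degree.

≈ lat 70°, lon 80°

Write both endpoints as unit vectors p₁, p₂ with components (cos φ cos λ, cos φ sin λ, sin φ).
The central angle between the endpoints is δ = arccos(p₁·p₂) ≈ 1.681 rad (96.3°).
Interpolate at f = 0.63 with slerp weights a = sin((1−f)δ)/sin δ ≈ 0.586, b = sin(fδ)/sin δ ≈ 0.877.
p = a·p₁ + b·p₂ ≈ (0.063, 0.343, 0.937); φ = arcsin(p_z) ≈ 69.56°, λ = atan2(p_y, p_x) ≈ 79.55°.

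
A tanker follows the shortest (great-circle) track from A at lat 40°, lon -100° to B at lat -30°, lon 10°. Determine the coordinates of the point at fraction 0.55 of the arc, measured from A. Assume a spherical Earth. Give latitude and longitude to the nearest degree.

≈ lat 5°, lon -35°

The haversine formula gives a central angle δ ≈ 2.151 rad (123.3°) between the endpoints.
Interpolate at f = 0.55 with slerp weights a = sin((1−f)δ)/sin δ ≈ 0.985, b = sin(fδ)/sin δ ≈ 1.107.
p = a·p₁ + b·p₂ ≈ (0.813, -0.577, 0.080); φ = arcsin(p_z) ≈ 4.57°, λ = atan2(p_y, p_x) ≈ -35.34°.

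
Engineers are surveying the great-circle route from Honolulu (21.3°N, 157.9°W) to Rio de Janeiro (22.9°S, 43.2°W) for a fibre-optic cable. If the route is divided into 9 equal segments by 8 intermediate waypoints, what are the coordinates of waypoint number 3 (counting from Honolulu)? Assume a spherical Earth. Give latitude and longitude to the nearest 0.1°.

≈ 7.1°N, 119.1°W

From cos δ = sin φ₁ sin φ₂ + cos φ₁ cos φ₂ cos Δλ, the central angle is δ ≈ 2.094 rad (120.0°).
Interpolate at f = 3/9 with slerp weights a = sin((1−f)δ)/sin δ ≈ 1.137, b = sin(fδ)/sin δ ≈ 0.742.
p = a·p₁ + b·p₂ ≈ (-0.483, -0.867, 0.124); φ = arcsin(p_z) ≈ 7.14°, λ = atan2(p_y, p_x) ≈ -119.14°.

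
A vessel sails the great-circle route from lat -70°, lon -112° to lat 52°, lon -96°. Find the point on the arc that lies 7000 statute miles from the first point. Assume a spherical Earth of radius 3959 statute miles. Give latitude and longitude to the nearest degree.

From cos δ = sin φ₁ sin φ₂ + cos φ₁ cos φ₂ cos Δλ, the central angle is δ ≈ 2.139 rad (122.6°). The total great-circle distance is δ·R ≈ 2.139 × 3959 ≈ 8468 mi, so the target fraction is f = 7000/8468 ≈ 0.827.
Interpolate at f ≈ 0.827 with slerp weights a = sin((1−f)δ)/sin δ ≈ 0.430, b = sin(fδ)/sin δ ≈ 1.163.
p = a·p₁ + b·p₂ ≈ (-0.130, -0.849, 0.513); φ = arcsin(p_z) ≈ 30.85°, λ = atan2(p_y, p_x) ≈ -98.71°.

≈ lat 31°, lon -99°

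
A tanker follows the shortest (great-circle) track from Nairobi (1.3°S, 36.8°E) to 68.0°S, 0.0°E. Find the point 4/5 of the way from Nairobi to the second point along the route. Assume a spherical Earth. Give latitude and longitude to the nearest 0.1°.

Write both endpoints as unit vectors p₁, p₂ with components (cos φ cos λ, cos φ sin λ, sin φ).
The central angle between the endpoints is δ = arccos(p₁·p₂) ≈ 1.244 rad (71.3°).
Interpolate at f = 4/5 with slerp weights a = sin((1−f)δ)/sin δ ≈ 0.260, b = sin(fδ)/sin δ ≈ 0.886.
p = a·p₁ + b·p₂ ≈ (0.540, 0.156, -0.827); φ = arcsin(p_z) ≈ -55.81°, λ = atan2(p_y, p_x) ≈ 16.09°.

≈ 55.8°S, 16.1°E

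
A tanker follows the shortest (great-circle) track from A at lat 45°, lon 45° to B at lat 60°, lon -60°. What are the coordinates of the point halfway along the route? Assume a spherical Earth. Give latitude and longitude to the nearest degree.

From cos δ = sin φ₁ sin φ₂ + cos φ₁ cos φ₂ cos Δλ, the central angle is δ ≈ 1.023 rad (58.6°).
Interpolate at f = 1/2 with slerp weights a = sin((1−f)δ)/sin δ ≈ 0.573, b = sin(fδ)/sin δ ≈ 0.573.
p = a·p₁ + b·p₂ ≈ (0.430, 0.038, 0.902); φ = arcsin(p_z) ≈ 64.42°, λ = atan2(p_y, p_x) ≈ 5.10°.

≈ lat 64°, lon 5°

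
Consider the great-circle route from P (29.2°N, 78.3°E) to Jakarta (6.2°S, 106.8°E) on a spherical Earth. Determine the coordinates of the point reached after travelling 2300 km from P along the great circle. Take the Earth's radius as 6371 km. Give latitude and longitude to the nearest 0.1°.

Convert each endpoint to a unit vector on the sphere (x = cos φ cos λ, y = cos φ sin λ, z = sin φ).
The central angle between the endpoints is δ = arccos(p₁·p₂) ≈ 0.781 rad (44.8°). The total great-circle distance is δ·R ≈ 0.781 × 6371 ≈ 4978 km, so the target fraction is f = 2300/4978 ≈ 0.462.
Interpolate at f ≈ 0.462 with slerp weights a = sin((1−f)δ)/sin δ ≈ 0.579, b = sin(fδ)/sin δ ≈ 0.502.
p = a·p₁ + b·p₂ ≈ (-0.042, 0.973, 0.229); φ = arcsin(p_z) ≈ 13.21°, λ = atan2(p_y, p_x) ≈ 92.45°.

≈ (13.2°N, 92.4°E)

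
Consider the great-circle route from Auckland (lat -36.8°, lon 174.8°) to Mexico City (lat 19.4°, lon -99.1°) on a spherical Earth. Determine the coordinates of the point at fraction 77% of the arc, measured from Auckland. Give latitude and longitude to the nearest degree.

Write both endpoints as unit vectors p₁, p₂ with components (cos φ cos λ, cos φ sin λ, sin φ).
The central angle between the endpoints is δ = arccos(p₁·p₂) ≈ 1.719 rad (98.5°).
Interpolate at f = 0.77 with slerp weights a = sin((1−f)δ)/sin δ ≈ 0.389, b = sin(fδ)/sin δ ≈ 0.980.
p = a·p₁ + b·p₂ ≈ (-0.457, -0.885, 0.092); φ = arcsin(p_z) ≈ 5.30°, λ = atan2(p_y, p_x) ≈ -117.31°.

≈ lat 5°, lon -117°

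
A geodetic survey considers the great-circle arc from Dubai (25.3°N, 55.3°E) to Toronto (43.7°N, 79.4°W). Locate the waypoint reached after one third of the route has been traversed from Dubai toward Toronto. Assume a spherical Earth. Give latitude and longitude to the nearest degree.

≈ 51°N, 28°E

Write both endpoints as unit vectors p₁, p₂ with components (cos φ cos λ, cos φ sin λ, sin φ).
The central angle between the endpoints is δ = arccos(p₁·p₂) ≈ 1.736 rad (99.5°).
Interpolate at f = 1/3 with slerp weights a = sin((1−f)δ)/sin δ ≈ 0.928, b = sin(fδ)/sin δ ≈ 0.554.
p = a·p₁ + b·p₂ ≈ (0.552, 0.296, 0.780); φ = arcsin(p_z) ≈ 51.25°, λ = atan2(p_y, p_x) ≈ 28.22°.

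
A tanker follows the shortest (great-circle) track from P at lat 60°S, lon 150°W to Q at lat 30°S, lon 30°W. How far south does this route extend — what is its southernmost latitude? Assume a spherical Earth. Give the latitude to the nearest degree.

The great circle lies in the plane with unit normal n̂ = (p₁ × p₂)/|p₁ × p₂|.
Here n̂_z ≈ +0.384; the vertex latitude is φ_max = arccos|n̂_z| ≈ 67.4°.
Check via Clairaut: cos φ_max = |cos φ₁| · sin C = cos(60.0°)·sin(129.8°) ≈ 0.384, again giving ≈ 67.4°.

≈ 67°S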